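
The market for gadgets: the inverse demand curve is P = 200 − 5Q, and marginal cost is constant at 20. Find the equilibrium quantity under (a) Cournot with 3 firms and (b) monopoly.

Cournot with 3 identical firms: the symmetric best-response condition is 200 − 20q = 20. Each firm produces q = 9, total output Q = 27, price P = 65.
The monopolist equates marginal revenue to marginal cost: 200 − 10Q = 20, so Q = 18. From demand, P = 110.

Cournot: Q = 27; Monopoly: Q = 18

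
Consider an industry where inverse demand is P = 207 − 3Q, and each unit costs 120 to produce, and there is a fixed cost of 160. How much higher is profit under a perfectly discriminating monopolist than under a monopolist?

Profit rises by 630.75

The monopolist equates marginal revenue to marginal cost: 207 − 6Q = 120, so Q = 14.5. From demand, P = 163.5.
Profit = (163.5 − 120)·14.5 − 160 = 470.75.
Under first-degree price discrimination the firm charges each unit its demand price and produces up to where P = MC, i.e. Q = 29. Consumer surplus is zero; producer surplus equals total surplus.
PS equals the full surplus area, 1261.5. Profit = 1261.5 − 160 = 1101.5.
Change in profit: 1101.5 − 470.75 = 630.75.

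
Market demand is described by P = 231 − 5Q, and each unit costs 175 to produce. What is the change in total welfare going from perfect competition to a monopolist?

Under competition P = MC = 175, so Q = (231 − 175)/5 = 11.2.
CS = ½·(231 − 175)·11.2 = 313.6; PS = (175 − 175)·11.2 = 0; TS = 313.6.
The monopolist equates marginal revenue to marginal cost: 231 − 10Q = 175, so Q = 5.6. From demand, P = 203.
CS = ½·(231 − 203)·5.6 = 78.4; PS = (203 − 175)·5.6 = 156.8; TS = 235.2.
Change in total welfare: 235.2 − 313.6 = −78.4.

TS falls by 78.4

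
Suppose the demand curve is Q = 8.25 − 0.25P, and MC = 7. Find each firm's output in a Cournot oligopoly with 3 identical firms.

q_i = 1.625

Inverting demand: P = 33 − 4Q.
In a 3-firm Cournot equilibrium, symmetry and the first-order condition give q = (33 − 7)/(16) = 1.625. So Q = 4.875 and P = 13.5.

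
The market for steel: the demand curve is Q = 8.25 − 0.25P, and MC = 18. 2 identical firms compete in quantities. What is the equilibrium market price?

P = 23

Inverting demand: P = 33 − 4Q.
In a 2-firm Cournot equilibrium, symmetry and the first-order condition give q = (33 − 18)/(12) = 1.25. So Q = 2.5 and P = 23.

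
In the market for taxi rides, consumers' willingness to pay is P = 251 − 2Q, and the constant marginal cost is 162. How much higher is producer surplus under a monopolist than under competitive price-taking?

PS rises by 990.125

Under competition P = MC = 162, so Q = (251 − 162)/2 = 44.5.
PS = (162 − 162)·44.5 = 0.
A monopolist chooses Q where MR = MC. MR = 251 − 4Q; setting this equal to 162 gives Q = 22.25 and P = 206.5.
PS = (206.5 − 162)·22.25 = 990.125.
Change in producer surplus: 990.125 − 0 = 990.125.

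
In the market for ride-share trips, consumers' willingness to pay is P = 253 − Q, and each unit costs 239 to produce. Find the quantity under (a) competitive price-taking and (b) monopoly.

Perfect competition: P = MC = 239, so 253 − Q = 239 and Q = 14.
The monopolist equates marginal revenue to marginal cost: 253 − 2Q = 239, so Q = 7. From demand, P = 246.

Competition: Q = 14; Monopoly: Q = 7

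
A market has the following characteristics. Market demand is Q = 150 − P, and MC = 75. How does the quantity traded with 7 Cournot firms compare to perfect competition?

Cournot: Q = 65.625; Competition: Q = 75

Inverting demand: P = 150 − Q.
With 7 symmetric Cournot firms, each firm's FOC gives 150 − 8q = 75, so q = 9.375, Q = 7·9.375 = 65.625, and P = 84.375.
Perfect competition: P = MC = 75, so 150 − Q = 75 and Q = 75.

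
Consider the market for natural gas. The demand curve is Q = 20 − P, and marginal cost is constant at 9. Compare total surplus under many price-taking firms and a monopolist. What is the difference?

TS falls by 15.125

Inverting demand: P = 20 − Q.
Perfect competition: P = MC = 9, so 20 − Q = 9 and Q = 11.
CS = ½·(20 − 9)·11 = 60.5; PS = (9 − 9)·11 = 0; TS = 60.5.
The monopolist equates marginal revenue to marginal cost: 20 − 2Q = 9, so Q = 5.5. From demand, P = 14.5.
CS = ½·(20 − 14.5)·5.5 = 15.125; PS = (14.5 − 9)·5.5 = 30.25; TS = 45.375.
Change in total surplus: 45.375 − 60.5 = −15.125.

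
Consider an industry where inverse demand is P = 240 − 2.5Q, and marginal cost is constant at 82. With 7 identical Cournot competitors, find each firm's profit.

π_i = 156.025

With 7 symmetric Cournot firms, each firm's FOC gives 240 − 20q = 82, so q = 7.9, Q = 7·7.9 = 55.3, and P = 101.75.
Each firm's profit = (101.75 − 82)·7.9 = 156.025.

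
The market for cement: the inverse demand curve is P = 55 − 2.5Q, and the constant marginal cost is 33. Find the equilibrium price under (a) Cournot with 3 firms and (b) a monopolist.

Cournot: P = 38.5; Monopoly: P = 44

With 3 symmetric Cournot firms, each firm's FOC gives 55 − 10q = 33, so q = 2.2, Q = 3·2.2 = 6.6, and P = 38.5.
The monopolist equates marginal revenue to marginal cost: 55 − 5Q = 33, so Q = 4.4. From demand, P = 44.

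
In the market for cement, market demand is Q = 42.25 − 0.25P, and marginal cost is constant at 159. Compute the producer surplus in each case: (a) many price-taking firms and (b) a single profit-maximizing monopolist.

Competition: PS = 0; Monopoly: PS = 6.25

Inverting demand: P = 169 − 4Q.
Competitive firms price at marginal cost: P = 159, giving Q = 2.5.
PS = (159 − 159)·2.5 = 0.
The monopolist equates marginal revenue to marginal cost: 169 − 8Q = 159, so Q = 1.25. From demand, P = 164.
PS = (164 − 159)·1.25 = 6.25.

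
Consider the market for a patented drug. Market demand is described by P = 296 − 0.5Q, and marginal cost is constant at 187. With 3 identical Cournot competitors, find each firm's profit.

π_i = 1485.125

Cournot with 3 identical firms: the symmetric best-response condition is 296 − 2q = 187. Each firm produces q = 54.5, total output Q = 163.5, price P = 214.25.
Each firm's profit = (214.25 − 187)·54.5 = 1485.125.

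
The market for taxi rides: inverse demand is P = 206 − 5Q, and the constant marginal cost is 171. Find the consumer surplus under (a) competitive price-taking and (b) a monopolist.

Competitive firms price at marginal cost: P = 171, giving Q = 7.
CS = ½·(206 − 171)·7 = 122.5.
The monopolist equates marginal revenue to marginal cost: 206 − 10Q = 171, so Q = 3.5. From demand, P = 188.5.
CS = ½·(206 − 188.5)·3.5 = 30.625.

Competition: CS = 122.5; Monopoly: CS = 30.625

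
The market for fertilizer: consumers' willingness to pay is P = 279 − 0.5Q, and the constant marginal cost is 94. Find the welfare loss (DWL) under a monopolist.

Competitive firms price at marginal cost: P = 94, giving Q = 370.
Monopoly sets MR = MC: 279 − Q = 94 ⇒ Q = 185, P = 279 − 0.5·185 = 186.5.
DWL is the triangle between Q = 185 and Q = 370: ½·(370 − 185)·(186.5 − 94) = 8556.25.

DWL = 8556.25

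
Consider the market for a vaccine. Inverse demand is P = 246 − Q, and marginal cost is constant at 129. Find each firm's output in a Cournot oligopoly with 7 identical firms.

q_i = 14.625

With 7 symmetric Cournot firms, each firm's FOC gives 246 − 8q = 129, so q = 14.625, Q = 7·14.625 = 102.375, and P = 143.625.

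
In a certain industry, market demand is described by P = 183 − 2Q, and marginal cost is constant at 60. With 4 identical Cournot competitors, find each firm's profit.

Cournot with 4 identical firms: the symmetric best-response condition is 183 − 10q = 60. Each firm produces q = 12.3, total output Q = 49.2, price P = 84.6.
Each firm's profit = (84.6 − 60)·12.3 = 302.58.

π_i = 302.58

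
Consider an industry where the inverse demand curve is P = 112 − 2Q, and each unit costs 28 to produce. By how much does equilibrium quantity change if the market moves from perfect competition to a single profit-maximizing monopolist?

Competitive firms price at marginal cost: P = 28, giving Q = 42.
The monopolist equates marginal revenue to marginal cost: 112 − 4Q = 28, so Q = 21. From demand, P = 70.
Change in equilibrium quantity: 21 − 42 = −21.

Equilibrium quantity falls by 21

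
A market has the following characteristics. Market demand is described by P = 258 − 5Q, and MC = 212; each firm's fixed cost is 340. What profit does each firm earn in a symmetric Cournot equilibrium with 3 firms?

π_i = −313.55

In a 3-firm Cournot equilibrium, symmetry and the first-order condition give q = (258 − 212)/(20) = 2.3. So Q = 6.9 and P = 223.5.
Each firm's profit = (223.5 − 212)·2.3 − 340 = −313.55.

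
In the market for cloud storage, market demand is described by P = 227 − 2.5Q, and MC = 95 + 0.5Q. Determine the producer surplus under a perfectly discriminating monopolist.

Under first-degree price discrimination the firm charges each unit its demand price and produces up to where P = MC, i.e. Q = 44. Consumer surplus is zero; producer surplus equals total surplus.
PS = ½·(227 − 95)·44 = 2904.

PS = 2904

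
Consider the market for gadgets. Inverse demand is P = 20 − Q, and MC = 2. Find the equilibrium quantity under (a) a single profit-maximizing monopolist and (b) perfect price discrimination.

Monopoly: Q = 9; Perfect PD: Q = 18

The monopolist equates marginal revenue to marginal cost: 20 − 2Q = 2, so Q = 9. From demand, P = 11.
With perfect price discrimination, output is the efficient level Q = 18 (where demand meets MC), but every buyer pays their willingness to pay: CS = 0 and PS = total surplus.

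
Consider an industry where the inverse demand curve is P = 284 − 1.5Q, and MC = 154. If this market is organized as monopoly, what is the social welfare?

TS = 4225

A monopolist chooses Q where MR = MC. MR = 284 − 3Q; setting this equal to 154 gives Q = 130/3 and P = 219.
CS = ½·(284 − 219)·130/3 = 4225/3; PS = (219 − 154)·130/3 = 8450/3; TS = 4225.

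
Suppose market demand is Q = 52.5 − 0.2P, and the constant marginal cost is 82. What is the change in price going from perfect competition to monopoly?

Inverting demand: P = 262.5 − 5Q.
Competitive firms price at marginal cost: P = 82, giving Q = 36.1.
The monopolist equates marginal revenue to marginal cost: 262.5 − 10Q = 82, so Q = 18.05. From demand, P = 172.25.
Change in price: 172.25 − 82 = 90.25.

P rises by 90.25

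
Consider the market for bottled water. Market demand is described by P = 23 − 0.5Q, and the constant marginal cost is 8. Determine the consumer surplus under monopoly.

The monopolist equates marginal revenue to marginal cost: 23 − Q = 8, so Q = 15. From demand, P = 15.5.
CS = ½·(23 − 15.5)·15 = 56.25.

CS = 56.25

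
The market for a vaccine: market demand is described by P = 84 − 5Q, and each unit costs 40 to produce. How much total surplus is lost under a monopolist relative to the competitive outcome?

Under competition P = MC = 40, so Q = (84 − 40)/5 = 8.8.
Monopoly sets MR = MC: 84 − 10Q = 40 ⇒ Q = 4.4, P = 84 − 5·4.4 = 62.
DWL is the triangle between Q = 4.4 and Q = 8.8: ½·(8.8 − 4.4)·(62 − 40) = 48.4.

DWL = 48.4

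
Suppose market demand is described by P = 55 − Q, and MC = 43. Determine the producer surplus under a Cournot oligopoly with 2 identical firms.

Cournot with 2 identical firms: the symmetric best-response condition is 55 − 3q = 43. Each firm produces q = 4, total output Q = 8, price P = 47.
PS = (47 − 43)·8 = 32.

PS = 32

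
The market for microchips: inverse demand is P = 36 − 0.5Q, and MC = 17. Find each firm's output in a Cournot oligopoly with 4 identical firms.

In a 4-firm Cournot equilibrium, symmetry and the first-order condition give q = (36 − 17)/(2.5) = 7.6. So Q = 30.4 and P = 20.8.

q_i = 7.6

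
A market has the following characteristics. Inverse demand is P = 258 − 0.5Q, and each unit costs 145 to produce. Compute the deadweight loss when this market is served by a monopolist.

DWL = 3192.25

Competitive firms price at marginal cost: P = 145, giving Q = 226.
The monopolist equates marginal revenue to marginal cost: 258 − Q = 145, so Q = 113. From demand, P = 201.5.
DWL is the triangle between Q = 113 and Q = 226: ½·(226 − 113)·(201.5 − 145) = 3192.25.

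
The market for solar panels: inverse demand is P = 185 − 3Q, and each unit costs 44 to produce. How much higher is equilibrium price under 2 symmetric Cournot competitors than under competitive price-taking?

P rises by 47

Perfect competition: P = MC = 44, so 185 − 3Q = 44 and Q = 47.
In a 2-firm Cournot equilibrium, symmetry and the first-order condition give q = (185 − 44)/(9) = 47/3. So Q = 94/3 and P = 91.
Change in equilibrium price: 91 − 44 = 47.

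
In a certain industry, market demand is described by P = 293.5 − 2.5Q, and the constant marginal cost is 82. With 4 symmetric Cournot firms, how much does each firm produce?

q_i = 16.92

In a 4-firm Cournot equilibrium, symmetry and the first-order condition give q = (293.5 − 82)/(12.5) = 16.92. So Q = 67.68 and P = 124.3.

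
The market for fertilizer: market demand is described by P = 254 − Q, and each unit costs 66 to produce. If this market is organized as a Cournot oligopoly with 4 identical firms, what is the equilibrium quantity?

In a 4-firm Cournot equilibrium, symmetry and the first-order condition give q = (254 − 66)/(5) = 37.6. So Q = 150.4 and P = 103.6.

Q = 150.4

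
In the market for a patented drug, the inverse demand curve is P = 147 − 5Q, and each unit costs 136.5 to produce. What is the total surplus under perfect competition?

TS = 11.025

Perfect competition: P = MC = 136.5, so 147 − 5Q = 136.5 and Q = 2.1.
CS = ½·(147 − 136.5)·2.1 = 11.025; PS = (136.5 − 136.5)·2.1 = 0; TS = 11.025.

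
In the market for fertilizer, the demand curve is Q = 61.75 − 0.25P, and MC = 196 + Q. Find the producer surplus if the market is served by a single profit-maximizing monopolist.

PS = 144.5

Inverting demand: P = 247 − 4Q.
A monopolist chooses Q where MR = MC. MR = 247 − 8Q; setting this equal to 196 + Q gives Q = 17/3 and P = 673/3.
PS = P·Q − VC(Q) = 673/3·17/3 − (196·17/3 + ½·1·(17/3)²) = 144.5.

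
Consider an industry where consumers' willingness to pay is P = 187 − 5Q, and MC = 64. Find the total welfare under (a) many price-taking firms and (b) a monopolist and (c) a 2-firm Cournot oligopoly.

Under competition P = MC = 64, so Q = (187 − 64)/5 = 24.6.
CS = ½·(187 − 64)·24.6 = 1512.9; PS = (64 − 64)·24.6 = 0; TS = 1512.9.
The monopolist equates marginal revenue to marginal cost: 187 − 10Q = 64, so Q = 12.3. From demand, P = 125.5.
CS = ½·(187 − 125.5)·12.3 = 378.225; PS = (125.5 − 64)·12.3 = 756.45; TS = 1134.675.
With 2 symmetric Cournot firms, each firm's FOC gives 187 − 15q = 64, so q = 8.2, Q = 2·8.2 = 16.4, and P = 105.
CS = ½·(187 − 105)·16.4 = 672.4; PS = (105 − 64)·16.4 = 672.4; TS = 1344.8.

Competition: TS = 1512.9; Monopoly: TS = 1134.675; Cournot: TS = 1344.8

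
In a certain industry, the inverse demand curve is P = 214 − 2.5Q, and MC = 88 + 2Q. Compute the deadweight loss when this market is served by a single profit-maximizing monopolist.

Under competition P = MC: 214 − 2.5Q = 88 + 2Q ⇒ Q = 28, P = 144.
The monopolist equates marginal revenue to marginal cost: 214 − 5Q = 88 + 2Q, so Q = 18. From demand, P = 169.
CS = ½·(214 − 144)·28 = 980; PS = (144·28 − 88·28 − ½·2·28²) = 784; TS = 1764.
CS = ½·(214 − 169)·18 = 405; PS = (169·18 − 88·18 − ½·2·18²) = 1134; TS = 1539.
DWL = 1764 − 1539 = 225.

DWL = 225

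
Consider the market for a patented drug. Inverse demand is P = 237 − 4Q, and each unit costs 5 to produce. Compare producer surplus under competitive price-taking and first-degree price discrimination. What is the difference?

Producer surplus rises by 6728

Under competition P = MC = 5, so Q = (237 − 5)/4 = 58.
PS = (5 − 5)·58 = 0.
Under first-degree price discrimination the firm charges each unit its demand price and produces up to where P = MC, i.e. Q = 58. Consumer surplus is zero; producer surplus equals total surplus.
PS = ½·(237 − 5)·58 = 6728.
Change in producer surplus: 6728 − 0 = 6728.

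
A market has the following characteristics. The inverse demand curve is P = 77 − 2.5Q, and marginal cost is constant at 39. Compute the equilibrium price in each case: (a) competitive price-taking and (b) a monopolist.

Perfect competition: P = MC = 39, so 77 − 2.5Q = 39 and Q = 15.2.
The monopolist equates marginal revenue to marginal cost: 77 − 5Q = 39, so Q = 7.6. From demand, P = 58.

Competition: P = 39; Monopoly: P = 58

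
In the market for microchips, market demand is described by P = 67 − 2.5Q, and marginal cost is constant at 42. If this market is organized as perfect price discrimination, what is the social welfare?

Under first-degree price discrimination the firm charges each unit its demand price and produces up to where P = MC, i.e. Q = 10. Consumer surplus is zero; producer surplus equals total surplus.
TS = 125 (equal to competitive TS).

TS = 125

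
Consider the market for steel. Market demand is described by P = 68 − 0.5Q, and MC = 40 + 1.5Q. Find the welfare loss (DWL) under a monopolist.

DWL = 7.84

Competitive equilibrium sets price equal to marginal cost: 68 − 0.5Q = 40 + 1.5Q, so Q = 14 and P = 61.
A monopolist chooses Q where MR = MC. MR = 68 − Q; setting this equal to 40 + 1.5Q gives Q = 11.2 and P = 62.4.
CS = ½·(68 − 61)·14 = 49; PS = (61·14 − 40·14 − ½·1.5·14²) = 147; TS = 196.
CS = ½·(68 − 62.4)·11.2 = 31.36; PS = (62.4·11.2 − 40·11.2 − ½·1.5·11.2²) = 156.8; TS = 188.16.
DWL = 196 − 188.16 = 7.84.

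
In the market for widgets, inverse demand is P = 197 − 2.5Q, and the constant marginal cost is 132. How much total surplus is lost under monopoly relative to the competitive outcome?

Competitive firms price at marginal cost: P = 132, giving Q = 26.
Monopoly sets MR = MC: 197 − 5Q = 132 ⇒ Q = 13, P = 197 − 2.5·13 = 164.5.
DWL is the triangle between Q = 13 and Q = 26: ½·(26 − 13)·(164.5 − 132) = 211.25.

DWL = 211.25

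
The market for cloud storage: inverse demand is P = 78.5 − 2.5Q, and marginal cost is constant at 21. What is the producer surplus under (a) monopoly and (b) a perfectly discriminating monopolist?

The monopolist equates marginal revenue to marginal cost: 78.5 − 5Q = 21, so Q = 11.5. From demand, P = 49.75.
PS = (49.75 − 21)·11.5 = 330.625.
Under first-degree price discrimination the firm charges each unit its demand price and produces up to where P = MC, i.e. Q = 23. Consumer surplus is zero; producer surplus equals total surplus.
PS = ½·(78.5 − 21)·23 = 661.25.

Monopoly: PS = 330.625; Perfect PD: PS = 661.25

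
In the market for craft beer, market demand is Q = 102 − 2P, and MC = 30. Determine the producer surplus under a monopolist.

Inverting demand: P = 51 − 0.5Q.
Monopoly sets MR = MC: 51 − Q = 30 ⇒ Q = 21, P = 51 − 0.5·21 = 40.5.
PS = (40.5 − 30)·21 = 220.5.

PS = 220.5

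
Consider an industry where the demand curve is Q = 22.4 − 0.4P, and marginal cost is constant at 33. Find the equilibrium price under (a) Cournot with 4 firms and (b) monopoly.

Cournot: P = 37.6; Monopoly: P = 44.5

Inverting demand: P = 56 − 2.5Q.
Cournot with 4 identical firms: the symmetric best-response condition is 56 − 12.5q = 33. Each firm produces q = 1.84, total output Q = 7.36, price P = 37.6.
A monopolist chooses Q where MR = MC. MR = 56 − 5Q; setting this equal to 33 gives Q = 4.6 and P = 44.5.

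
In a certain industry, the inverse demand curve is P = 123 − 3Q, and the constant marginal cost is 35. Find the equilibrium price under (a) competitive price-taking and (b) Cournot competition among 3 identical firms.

Competitive firms price at marginal cost: P = 35, giving Q = 88/3.
In a 3-firm Cournot equilibrium, symmetry and the first-order condition give q = (123 − 35)/(12) = 22/3. So Q = 22 and P = 57.

Competition: P = 35; Cournot: P = 57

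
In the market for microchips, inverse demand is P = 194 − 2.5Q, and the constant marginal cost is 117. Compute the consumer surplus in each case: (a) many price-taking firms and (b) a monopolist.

Competitive firms price at marginal cost: P = 117, giving Q = 30.8.
CS = ½·(194 − 117)·30.8 = 1185.8.
A monopolist chooses Q where MR = MC. MR = 194 − 5Q; setting this equal to 117 gives Q = 15.4 and P = 155.5.
CS = ½·(194 − 155.5)·15.4 = 296.45.

Competition: CS = 1185.8; Monopoly: CS = 296.45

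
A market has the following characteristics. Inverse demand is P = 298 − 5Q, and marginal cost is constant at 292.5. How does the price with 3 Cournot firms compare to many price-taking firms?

Cournot: P = 293.875; Competition: P = 292.5

With 3 symmetric Cournot firms, each firm's FOC gives 298 − 20q = 292.5, so q = 0.275, Q = 3·0.275 = 0.825, and P = 293.875.
Competitive firms price at marginal cost: P = 292.5, giving Q = 1.1.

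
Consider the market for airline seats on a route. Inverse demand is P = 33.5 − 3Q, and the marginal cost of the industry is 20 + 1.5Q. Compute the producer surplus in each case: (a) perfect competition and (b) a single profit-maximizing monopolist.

Competition: PS = 6.75; Monopoly: PS = 12.15

Under competition P = MC: 33.5 − 3Q = 20 + 1.5Q ⇒ Q = 3, P = 24.5.
PS = P·Q − VC(Q) = 24.5·3 − (20·3 + ½·1.5·3²) = 6.75.
The monopolist equates marginal revenue to marginal cost: 33.5 − 6Q = 20 + 1.5Q, so Q = 1.8. From demand, P = 28.1.
PS = P·Q − VC(Q) = 28.1·1.8 − (20·1.8 + ½·1.5·1.8²) = 12.15.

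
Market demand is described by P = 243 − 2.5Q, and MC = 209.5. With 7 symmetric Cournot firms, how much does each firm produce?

With 7 symmetric Cournot firms, each firm's FOC gives 243 − 20q = 209.5, so q = 1.675, Q = 7·1.675 = 11.725, and P = 3419/16.

q_i = 1.675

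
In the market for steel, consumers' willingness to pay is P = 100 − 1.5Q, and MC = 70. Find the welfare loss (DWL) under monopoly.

Perfect competition: P = MC = 70, so 100 − 1.5Q = 70 and Q = 20.
A monopolist chooses Q where MR = MC. MR = 100 − 3Q; setting this equal to 70 gives Q = 10 and P = 85.
DWL is the triangle between Q = 10 and Q = 20: ½·(20 − 10)·(85 − 70) = 75.

DWL = 75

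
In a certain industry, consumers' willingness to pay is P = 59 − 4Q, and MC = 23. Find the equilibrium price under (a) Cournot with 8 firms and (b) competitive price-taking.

In a 8-firm Cournot equilibrium, symmetry and the first-order condition give q = (59 − 23)/(36) = 1. So Q = 8 and P = 27.
Competitive firms price at marginal cost: P = 23, giving Q = 9.

Cournot: P = 27; Competition: P = 23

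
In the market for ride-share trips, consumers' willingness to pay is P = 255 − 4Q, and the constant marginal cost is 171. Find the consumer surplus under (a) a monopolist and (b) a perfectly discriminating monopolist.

Monopoly: CS = 220.5; Perfect PD: CS = 0

Monopoly sets MR = MC: 255 − 8Q = 171 ⇒ Q = 10.5, P = 255 − 4·10.5 = 213.
CS = ½·(255 − 213)·10.5 = 220.5.
Under first-degree price discrimination the firm charges each unit its demand price and produces up to where P = MC, i.e. Q = 21. Consumer surplus is zero; producer surplus equals total surplus.
CS = 0.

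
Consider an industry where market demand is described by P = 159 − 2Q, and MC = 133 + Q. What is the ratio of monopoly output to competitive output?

The monopolist equates marginal revenue to marginal cost: 159 − 4Q = 133 + Q, so Q = 5.2. From demand, P = 148.6.
Under competition P = MC: 159 − 2Q = 133 + Q ⇒ Q = 26/3, P = 425/3.
Ratio Q_m/Q_c = 5.2/(26/3) = 0.6.

Q_m/Q_c = 0.6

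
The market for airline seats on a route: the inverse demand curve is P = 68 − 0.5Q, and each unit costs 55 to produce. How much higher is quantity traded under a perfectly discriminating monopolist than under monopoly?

A monopolist chooses Q where MR = MC. MR = 68 − Q; setting this equal to 55 gives Q = 13 and P = 61.5.
With perfect price discrimination, output is the efficient level Q = 26 (where demand meets MC), but every buyer pays their willingness to pay: CS = 0 and PS = total surplus.
Change in quantity traded: 26 − 13 = 13.

Q rises by 13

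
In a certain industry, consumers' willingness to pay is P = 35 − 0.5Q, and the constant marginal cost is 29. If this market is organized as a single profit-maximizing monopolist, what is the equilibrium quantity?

Q = 6

The monopolist equates marginal revenue to marginal cost: 35 − Q = 29, so Q = 6. From demand, P = 32.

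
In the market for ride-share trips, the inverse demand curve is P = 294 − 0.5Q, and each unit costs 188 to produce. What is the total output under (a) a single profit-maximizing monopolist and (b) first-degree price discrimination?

A monopolist chooses Q where MR = MC. MR = 294 − Q; setting this equal to 188 gives Q = 106 and P = 241.
A perfectly discriminating monopolist sells every unit with P(Q) ≥ MC(Q), so output equals the competitive quantity Q = 212. Each buyer pays their reservation price, so CS = 0 and the firm captures all surplus.

Monopoly: Q = 106; Perfect PD: Q = 212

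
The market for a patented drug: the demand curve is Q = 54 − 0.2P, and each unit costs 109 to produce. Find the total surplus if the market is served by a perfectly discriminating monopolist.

Inverting demand: P = 270 − 5Q.
Under first-degree price discrimination the firm charges each unit its demand price and produces up to where P = MC, i.e. Q = 32.2. Consumer surplus is zero; producer surplus equals total surplus.
TS = 2592.1 (equal to competitive TS).

TS = 2592.1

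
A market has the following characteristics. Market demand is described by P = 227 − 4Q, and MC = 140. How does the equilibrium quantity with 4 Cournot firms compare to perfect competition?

With 4 symmetric Cournot firms, each firm's FOC gives 227 − 20q = 140, so q = 4.35, Q = 4·4.35 = 17.4, and P = 157.4.
Perfect competition: P = MC = 140, so 227 − 4Q = 140 and Q = 21.75.

Cournot: Q = 17.4; Competition: Q = 21.75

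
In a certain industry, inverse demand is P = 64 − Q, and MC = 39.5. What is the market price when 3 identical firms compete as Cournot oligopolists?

Cournot with 3 identical firms: the symmetric best-response condition is 64 − 4q = 39.5. Each firm produces q = 6.125, total output Q = 18.375, price P = 45.625.

P = 45.625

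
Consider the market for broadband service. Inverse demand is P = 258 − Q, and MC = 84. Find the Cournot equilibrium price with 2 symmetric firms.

P = 142

With 2 symmetric Cournot firms, each firm's FOC gives 258 − 3q = 84, so q = 58, Q = 2·58 = 116, and P = 142.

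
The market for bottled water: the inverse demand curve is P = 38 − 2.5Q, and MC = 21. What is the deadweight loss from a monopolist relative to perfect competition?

Perfect competition: P = MC = 21, so 38 − 2.5Q = 21 and Q = 6.8.
The monopolist equates marginal revenue to marginal cost: 38 − 5Q = 21, so Q = 3.4. From demand, P = 29.5.
DWL is the triangle between Q = 3.4 and Q = 6.8: ½·(6.8 − 3.4)·(29.5 − 21) = 14.45.

DWL = 14.45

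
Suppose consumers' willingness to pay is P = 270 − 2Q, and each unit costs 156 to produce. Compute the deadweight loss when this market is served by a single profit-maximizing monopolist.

DWL = 812.25

Under competition P = MC = 156, so Q = (270 − 156)/2 = 57.
A monopolist chooses Q where MR = MC. MR = 270 − 4Q; setting this equal to 156 gives Q = 28.5 and P = 213.
DWL is the triangle between Q = 28.5 and Q = 57: ½·(57 − 28.5)·(213 − 156) = 812.25.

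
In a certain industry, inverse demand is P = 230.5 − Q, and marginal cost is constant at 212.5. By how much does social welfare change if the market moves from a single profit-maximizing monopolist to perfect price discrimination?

Social welfare rises by 40.5

A monopolist chooses Q where MR = MC. MR = 230.5 − 2Q; setting this equal to 212.5 gives Q = 9 and P = 221.5.
CS = ½·(230.5 − 221.5)·9 = 40.5; PS = (221.5 − 212.5)·9 = 81; TS = 121.5.
A perfectly discriminating monopolist sells every unit with P(Q) ≥ MC(Q), so output equals the competitive quantity Q = 18. Each buyer pays their reservation price, so CS = 0 and the firm captures all surplus.
TS = 162 (equal to competitive TS).
Change in social welfare: 162 − 121.5 = 40.5.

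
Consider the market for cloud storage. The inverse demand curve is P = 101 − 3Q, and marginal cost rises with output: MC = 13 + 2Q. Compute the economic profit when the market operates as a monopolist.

Monopoly sets MR = MC: 101 − 6Q = 13 + 2Q ⇒ Q = 11, P = 101 − 3·11 = 68.
Profit = 68·11 − (13·11 + ½·2·11²) = 484.

Profit = 484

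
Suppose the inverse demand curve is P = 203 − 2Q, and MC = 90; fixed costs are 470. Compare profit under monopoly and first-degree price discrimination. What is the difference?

The monopolist equates marginal revenue to marginal cost: 203 − 4Q = 90, so Q = 28.25. From demand, P = 146.5.
Profit = (146.5 − 90)·28.25 − 470 = 1126.125.
With perfect price discrimination, output is the efficient level Q = 56.5 (where demand meets MC), but every buyer pays their willingness to pay: CS = 0 and PS = total surplus.
PS equals the full surplus area, 3192.25. Profit = 3192.25 − 470 = 2722.25.
Change in profit: 2722.25 − 1126.125 = 1596.125.

π rises by 1596.125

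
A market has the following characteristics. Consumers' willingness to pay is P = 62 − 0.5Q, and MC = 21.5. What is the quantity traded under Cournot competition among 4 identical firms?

Q = 64.8

In a 4-firm Cournot equilibrium, symmetry and the first-order condition give q = (62 − 21.5)/(2.5) = 16.2. So Q = 64.8 and P = 29.6.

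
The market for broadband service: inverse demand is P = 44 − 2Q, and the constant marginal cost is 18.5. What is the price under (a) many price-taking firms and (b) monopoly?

Competitive firms price at marginal cost: P = 18.5, giving Q = 12.75.
Monopoly sets MR = MC: 44 − 4Q = 18.5 ⇒ Q = 6.375, P = 44 − 2·6.375 = 31.25.

Competition: P = 18.5; Monopoly: P = 31.25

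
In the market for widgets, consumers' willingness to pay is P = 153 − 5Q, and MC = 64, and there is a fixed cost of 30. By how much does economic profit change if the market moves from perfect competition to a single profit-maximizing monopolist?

π rises by 396.05

Under competition P = MC = 64, so Q = (153 − 64)/5 = 17.8.
Profit = (64 − 64)·17.8 − 30 = −30.
Monopoly sets MR = MC: 153 − 10Q = 64 ⇒ Q = 8.9, P = 153 − 5·8.9 = 108.5.
Profit = (108.5 − 64)·8.9 − 30 = 366.05.
Change in economic profit: 366.05 − −30 = 396.05.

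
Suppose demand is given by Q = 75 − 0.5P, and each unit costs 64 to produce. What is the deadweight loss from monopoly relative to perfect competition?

DWL = 462.25

Inverting demand: P = 150 − 2Q.
Perfect competition: P = MC = 64, so 150 − 2Q = 64 and Q = 43.
Monopoly sets MR = MC: 150 − 4Q = 64 ⇒ Q = 21.5, P = 150 − 2·21.5 = 107.
DWL is the triangle between Q = 21.5 and Q = 43: ½·(43 − 21.5)·(107 − 64) = 462.25.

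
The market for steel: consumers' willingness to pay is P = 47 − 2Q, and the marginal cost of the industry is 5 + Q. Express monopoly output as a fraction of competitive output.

Q_m/Q_c = 0.6

A monopolist chooses Q where MR = MC. MR = 47 − 4Q; setting this equal to 5 + Q gives Q = 8.4 and P = 30.2.
Competitive equilibrium sets price equal to marginal cost: 47 − 2Q = 5 + Q, so Q = 14 and P = 19.
Ratio Q_m/Q_c = 8.4/14 = 0.6.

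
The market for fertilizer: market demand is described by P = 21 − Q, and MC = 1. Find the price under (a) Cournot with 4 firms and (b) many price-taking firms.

With 4 symmetric Cournot firms, each firm's FOC gives 21 − 5q = 1, so q = 4, Q = 4·4 = 16, and P = 5.
Perfect competition: P = MC = 1, so 21 − Q = 1 and Q = 20.

Cournot: P = 5; Competition: P = 1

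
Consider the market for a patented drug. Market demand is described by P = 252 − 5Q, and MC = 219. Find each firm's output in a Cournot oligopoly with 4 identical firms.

In a 4-firm Cournot equilibrium, symmetry and the first-order condition give q = (252 − 219)/(25) = 1.32. So Q = 5.28 and P = 225.6.

q_i = 1.32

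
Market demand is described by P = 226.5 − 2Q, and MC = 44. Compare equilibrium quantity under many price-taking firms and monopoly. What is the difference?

Q falls by 45.625

Perfect competition: P = MC = 44, so 226.5 − 2Q = 44 and Q = 91.25.
A monopolist chooses Q where MR = MC. MR = 226.5 − 4Q; setting this equal to 44 gives Q = 45.625 and P = 135.25.
Change in equilibrium quantity: 45.625 − 91.25 = −45.625.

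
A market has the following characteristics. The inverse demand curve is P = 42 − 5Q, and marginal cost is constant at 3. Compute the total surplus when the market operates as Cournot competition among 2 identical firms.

In a 2-firm Cournot equilibrium, symmetry and the first-order condition give q = (42 − 3)/(15) = 2.6. So Q = 5.2 and P = 16.
CS = ½·(42 − 16)·5.2 = 67.6; PS = (16 − 3)·5.2 = 67.6; TS = 135.2.

TS = 135.2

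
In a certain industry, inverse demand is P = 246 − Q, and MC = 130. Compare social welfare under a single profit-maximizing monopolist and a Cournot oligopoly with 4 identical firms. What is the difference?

Social welfare rises by 1412.88

Monopoly sets MR = MC: 246 − 2Q = 130 ⇒ Q = 58, P = 246 − 58 = 188.
CS = ½·(246 − 188)·58 = 1682; PS = (188 − 130)·58 = 3364; TS = 5046.
Cournot with 4 identical firms: the symmetric best-response condition is 246 − 5q = 130. Each firm produces q = 23.2, total output Q = 92.8, price P = 153.2.
CS = ½·(246 − 153.2)·92.8 = 4305.92; PS = (153.2 − 130)·92.8 = 2152.96; TS = 6458.88.
Change in social welfare: 6458.88 − 5046 = 1412.88.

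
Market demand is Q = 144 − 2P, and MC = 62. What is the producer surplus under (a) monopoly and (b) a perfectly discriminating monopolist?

Monopoly: PS = 50; Perfect PD: PS = 100

Inverting demand: P = 72 − 0.5Q.
Monopoly sets MR = MC: 72 − Q = 62 ⇒ Q = 10, P = 72 − 0.5·10 = 67.
PS = (67 − 62)·10 = 50.
A perfectly discriminating monopolist sells every unit with P(Q) ≥ MC(Q), so output equals the competitive quantity Q = 20. Each buyer pays their reservation price, so CS = 0 and the firm captures all surplus.
PS = ½·(72 − 62)·20 = 100.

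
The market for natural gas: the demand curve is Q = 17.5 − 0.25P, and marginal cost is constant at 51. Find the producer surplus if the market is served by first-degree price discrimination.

Inverting demand: P = 70 − 4Q.
Under first-degree price discrimination the firm charges each unit its demand price and produces up to where P = MC, i.e. Q = 4.75. Consumer surplus is zero; producer surplus equals total surplus.
PS = ½·(70 − 51)·4.75 = 45.125.

PS = 45.125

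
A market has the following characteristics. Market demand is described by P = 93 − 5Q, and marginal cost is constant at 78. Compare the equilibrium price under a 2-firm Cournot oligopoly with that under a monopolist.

Cournot: P = 83; Monopoly: P = 85.5

Cournot with 2 identical firms: the symmetric best-response condition is 93 − 15q = 78. Each firm produces q = 1, total output Q = 2, price P = 83.
The monopolist equates marginal revenue to marginal cost: 93 − 10Q = 78, so Q = 1.5. From demand, P = 85.5.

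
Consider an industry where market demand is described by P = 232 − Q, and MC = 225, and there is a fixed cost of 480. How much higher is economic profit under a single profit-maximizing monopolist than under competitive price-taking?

Economic profit rises by 12.25

Perfect competition: P = MC = 225, so 232 − Q = 225 and Q = 7.
Profit = (225 − 225)·7 − 480 = −480.
Monopoly sets MR = MC: 232 − 2Q = 225 ⇒ Q = 3.5, P = 232 − 3.5 = 228.5.
Profit = (228.5 − 225)·3.5 − 480 = −467.75.
Change in economic profit: −467.75 − −480 = 12.25.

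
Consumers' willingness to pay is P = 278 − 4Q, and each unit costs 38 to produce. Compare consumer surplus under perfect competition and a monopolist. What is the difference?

CS falls by 5400

Competitive firms price at marginal cost: P = 38, giving Q = 60.
CS = ½·(278 − 38)·60 = 7200.
The monopolist equates marginal revenue to marginal cost: 278 − 8Q = 38, so Q = 30. From demand, P = 158.
CS = ½·(278 − 158)·30 = 1800.
Change in consumer surplus: 1800 − 7200 = −5400.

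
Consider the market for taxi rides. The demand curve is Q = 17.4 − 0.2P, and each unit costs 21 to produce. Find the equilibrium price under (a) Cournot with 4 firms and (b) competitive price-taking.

Inverting demand: P = 87 − 5Q.
Cournot with 4 identical firms: the symmetric best-response condition is 87 − 25q = 21. Each firm produces q = 2.64, total output Q = 10.56, price P = 34.2.
Competitive firms price at marginal cost: P = 21, giving Q = 13.2.

Cournot: P = 34.2; Competition: P = 21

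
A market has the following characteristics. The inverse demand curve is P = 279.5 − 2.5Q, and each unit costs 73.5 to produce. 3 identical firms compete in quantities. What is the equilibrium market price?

P = 125

Cournot with 3 identical firms: the symmetric best-response condition is 279.5 − 10q = 73.5. Each firm produces q = 20.6, total output Q = 61.8, price P = 125.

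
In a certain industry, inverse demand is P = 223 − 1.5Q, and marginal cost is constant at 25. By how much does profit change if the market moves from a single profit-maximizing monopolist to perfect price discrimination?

A monopolist chooses Q where MR = MC. MR = 223 − 3Q; setting this equal to 25 gives Q = 66 and P = 124.
Profit = (124 − 25)·66 = 6534.
Under first-degree price discrimination the firm charges each unit its demand price and produces up to where P = MC, i.e. Q = 132. Consumer surplus is zero; producer surplus equals total surplus.
PS equals the full surplus area, 13068. Profit = 13068 = 13068.
Change in profit: 13068 − 6534 = 6534.

Profit rises by 6534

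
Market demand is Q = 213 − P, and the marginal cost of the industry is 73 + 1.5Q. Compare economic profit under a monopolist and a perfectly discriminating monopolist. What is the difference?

Inverting demand: P = 213 − Q.
A monopolist chooses Q where MR = MC. MR = 213 − 2Q; setting this equal to 73 + 1.5Q gives Q = 40 and P = 173.
Profit = 173·40 − (73·40 + ½·1.5·40²) = 2800.
With perfect price discrimination, output is the efficient level Q = 56 (where demand meets MC), but every buyer pays their willingness to pay: CS = 0 and PS = total surplus.
PS equals the full surplus area, 3920. Profit = 3920 = 3920.
Change in economic profit: 3920 − 2800 = 1120.

π rises by 1120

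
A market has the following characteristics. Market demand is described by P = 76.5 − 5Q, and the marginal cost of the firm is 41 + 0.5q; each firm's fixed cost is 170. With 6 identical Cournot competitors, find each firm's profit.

π_i = −164.75

Cournot with 6 identical firms: the symmetric best-response condition is 76.5 − 35q = 41 + 0.5q. Each firm produces q = 1, total output Q = 6, price P = 46.5.
Each firm's profit = 46.5·1 − (41·1 + ½·0.5·1²) − 170 = −164.75.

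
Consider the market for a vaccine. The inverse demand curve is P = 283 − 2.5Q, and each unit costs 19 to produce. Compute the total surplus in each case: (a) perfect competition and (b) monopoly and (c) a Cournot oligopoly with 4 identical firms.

Competitive firms price at marginal cost: P = 19, giving Q = 105.6.
CS = ½·(283 − 19)·105.6 = 13939.2; PS = (19 − 19)·105.6 = 0; TS = 13939.2.
The monopolist equates marginal revenue to marginal cost: 283 − 5Q = 19, so Q = 52.8. From demand, P = 151.
CS = ½·(283 − 151)·52.8 = 3484.8; PS = (151 − 19)·52.8 = 6969.6; TS = 10454.4.
Cournot with 4 identical firms: the symmetric best-response condition is 283 − 12.5q = 19. Each firm produces q = 21.12, total output Q = 84.48, price P = 71.8.
CS = ½·(283 − 71.8)·84.48 = 8921.088; PS = (71.8 − 19)·84.48 = 4460.544; TS = 13381.632.

Competition: TS = 13939.2; Monopoly: TS = 10454.4; Cournot: TS = 13381.632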